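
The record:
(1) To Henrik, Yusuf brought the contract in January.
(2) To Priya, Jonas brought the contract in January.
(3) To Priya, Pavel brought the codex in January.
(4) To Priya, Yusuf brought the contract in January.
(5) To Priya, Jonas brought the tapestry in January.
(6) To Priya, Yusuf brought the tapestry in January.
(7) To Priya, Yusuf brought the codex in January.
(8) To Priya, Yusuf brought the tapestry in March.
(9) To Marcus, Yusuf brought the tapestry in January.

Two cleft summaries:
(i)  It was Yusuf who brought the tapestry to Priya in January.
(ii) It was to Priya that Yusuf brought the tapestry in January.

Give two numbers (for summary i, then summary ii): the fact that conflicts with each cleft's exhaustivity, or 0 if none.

Summary (i) focuses "Yusuf" (the agent); background the tapestry as thing and Priya as recipient and in January as setting. Fact (5) matches that background with agent = Jonas — refutes (i).
Summary (ii) focuses "Priya" (the recipient); background Yusuf as agent and the tapestry as thing and in January as setting. Fact (9) matches that background with recipient = Marcus — refutes (ii).

5, 9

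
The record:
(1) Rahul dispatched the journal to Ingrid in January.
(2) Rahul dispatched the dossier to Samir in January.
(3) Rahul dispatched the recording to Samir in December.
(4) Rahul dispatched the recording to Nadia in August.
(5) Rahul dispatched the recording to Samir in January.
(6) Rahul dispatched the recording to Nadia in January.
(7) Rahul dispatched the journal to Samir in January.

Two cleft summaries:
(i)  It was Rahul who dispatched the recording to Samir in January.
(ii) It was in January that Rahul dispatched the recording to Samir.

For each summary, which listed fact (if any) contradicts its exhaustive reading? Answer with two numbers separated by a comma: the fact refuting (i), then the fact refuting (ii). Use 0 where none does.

(i): focus "Rahul". No fact shares the recording as thing and Samir as recipient and in January as setting with a different agent. 0.
(ii): focus "in January". Looking for Rahul as agent and the recording as thing and Samir as recipient with some other setting — fact (3) has in December there. Refuted.

0, 3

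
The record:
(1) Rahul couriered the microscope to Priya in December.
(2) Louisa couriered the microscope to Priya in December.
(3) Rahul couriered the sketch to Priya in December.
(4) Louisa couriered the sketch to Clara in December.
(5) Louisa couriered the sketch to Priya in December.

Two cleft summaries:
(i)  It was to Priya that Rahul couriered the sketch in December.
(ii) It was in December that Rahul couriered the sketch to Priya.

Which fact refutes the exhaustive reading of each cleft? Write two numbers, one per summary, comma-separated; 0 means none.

Summary (i) focuses "Priya" (the recipient); background agent = Rahul, thing = the sketch, setting = in December. No fact matches that background with a different recipient, so 0.
Summary (ii) focuses "in December" (the setting); background agent = Rahul, thing = the sketch, recipient = Priya. No fact matches that background with a different setting, so 0.

0, 0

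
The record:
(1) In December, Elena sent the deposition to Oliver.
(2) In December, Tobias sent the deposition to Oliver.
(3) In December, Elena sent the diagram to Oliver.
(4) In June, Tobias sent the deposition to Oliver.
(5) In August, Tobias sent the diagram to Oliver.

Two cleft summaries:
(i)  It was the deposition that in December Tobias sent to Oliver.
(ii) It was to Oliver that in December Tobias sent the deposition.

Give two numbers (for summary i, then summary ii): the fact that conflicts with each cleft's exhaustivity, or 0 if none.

Summary (i) focuses "the deposition" (the thing); background same agent, recipient, setting (Tobias / Oliver / in December). No fact matches that background with a different thing, so 0.
Summary (ii) focuses "Oliver" (the recipient); background same agent, thing, setting (Tobias / the deposition / in December). No fact matches that background with a different recipient, so 0.

0, 0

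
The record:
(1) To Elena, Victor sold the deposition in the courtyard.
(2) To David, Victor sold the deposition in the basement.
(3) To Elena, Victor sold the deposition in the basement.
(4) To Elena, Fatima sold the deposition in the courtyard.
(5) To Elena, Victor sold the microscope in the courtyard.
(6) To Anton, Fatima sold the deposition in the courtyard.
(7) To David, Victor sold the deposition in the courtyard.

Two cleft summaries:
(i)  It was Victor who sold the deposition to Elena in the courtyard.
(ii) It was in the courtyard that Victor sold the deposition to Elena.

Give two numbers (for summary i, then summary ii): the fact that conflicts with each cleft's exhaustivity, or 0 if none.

(i): focus "Victor". Looking for thing = the deposition, recipient = Elena, setting = in the courtyard with some other agent — fact (4) has Fatima there. Refuted.
(ii): focus "in the courtyard". Looking for agent = Victor, thing = the deposition, recipient = Elena with some other setting — fact (3) has in the basement there. Refuted.

4, 3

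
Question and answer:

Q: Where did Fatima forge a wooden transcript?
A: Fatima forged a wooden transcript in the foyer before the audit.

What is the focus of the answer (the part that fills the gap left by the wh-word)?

in the foyer

The wh-word "where" asks about the location.
In the answer, "Fatima" and "a wooden transcript" are given — repeated from the question.
"before the audit" is also new, but it specifies the time, which is not what the question asks about — so it is not the focus.
The constituent filling the location gap is "in the foyer"; that is the focus.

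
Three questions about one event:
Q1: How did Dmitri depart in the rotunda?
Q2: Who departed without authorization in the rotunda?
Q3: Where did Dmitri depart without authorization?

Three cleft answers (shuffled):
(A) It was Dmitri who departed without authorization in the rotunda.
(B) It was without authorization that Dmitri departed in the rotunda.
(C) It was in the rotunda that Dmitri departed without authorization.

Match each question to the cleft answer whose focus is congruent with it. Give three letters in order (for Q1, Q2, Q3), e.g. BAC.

Q1 asks about the manner; cleft (B) focuses "without authorization", which is the manner — so Q1 → B.
Q2 asks about the subject (agent); cleft (A) focuses "Dmitri", which is the subject (agent) — so Q2 → A.
Q3 asks about the location; cleft (C) focuses "in the rotunda", which is the location — so Q3 → C.
Mapping: Q1→B, Q2→A, Q3→C.

BAC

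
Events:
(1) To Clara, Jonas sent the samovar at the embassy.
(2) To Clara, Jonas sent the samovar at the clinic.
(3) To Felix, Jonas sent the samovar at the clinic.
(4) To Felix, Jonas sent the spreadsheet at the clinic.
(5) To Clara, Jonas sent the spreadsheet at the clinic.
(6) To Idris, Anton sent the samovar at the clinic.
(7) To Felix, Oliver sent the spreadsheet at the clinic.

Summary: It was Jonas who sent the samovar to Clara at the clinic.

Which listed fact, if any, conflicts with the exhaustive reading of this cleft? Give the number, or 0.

The cleft puts "Jonas" in focus and presupposes the open proposition with the samovar as thing and Clara as recipient and at the clinic as setting.
Exhaustivity: Jonas is the only agent satisfying that background.
Every other fact differs from the presupposition on some backgrounded slot, so none challenges the exhaustivity.

0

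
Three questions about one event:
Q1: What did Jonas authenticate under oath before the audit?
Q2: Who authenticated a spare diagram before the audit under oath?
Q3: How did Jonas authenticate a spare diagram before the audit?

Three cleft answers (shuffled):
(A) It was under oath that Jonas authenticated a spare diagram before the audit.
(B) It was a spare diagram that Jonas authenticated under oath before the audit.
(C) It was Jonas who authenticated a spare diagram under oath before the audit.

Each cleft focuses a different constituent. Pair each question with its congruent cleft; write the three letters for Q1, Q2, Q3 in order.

BCA

Q1 asks about the direct object; cleft (B) focuses "a spare diagram", which is the direct object — so Q1 → B.
Q2 asks about the subject (agent); cleft (C) focuses "Jonas", which is the subject (agent) — so Q2 → C.
Q3 asks about the manner; cleft (A) focuses "under oath", which is the manner — so Q3 → A.
Mapping: Q1→B, Q2→C, Q3→A.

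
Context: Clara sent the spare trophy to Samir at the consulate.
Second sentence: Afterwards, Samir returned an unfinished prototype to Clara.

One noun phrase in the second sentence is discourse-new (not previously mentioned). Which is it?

"Samir" and "Clara" in the second sentence are given — already mentioned in the context.
"an unfinished prototype" has no antecedent in the context; it is discourse-new (the indefinite article also signals a new referent).

an unfinished prototype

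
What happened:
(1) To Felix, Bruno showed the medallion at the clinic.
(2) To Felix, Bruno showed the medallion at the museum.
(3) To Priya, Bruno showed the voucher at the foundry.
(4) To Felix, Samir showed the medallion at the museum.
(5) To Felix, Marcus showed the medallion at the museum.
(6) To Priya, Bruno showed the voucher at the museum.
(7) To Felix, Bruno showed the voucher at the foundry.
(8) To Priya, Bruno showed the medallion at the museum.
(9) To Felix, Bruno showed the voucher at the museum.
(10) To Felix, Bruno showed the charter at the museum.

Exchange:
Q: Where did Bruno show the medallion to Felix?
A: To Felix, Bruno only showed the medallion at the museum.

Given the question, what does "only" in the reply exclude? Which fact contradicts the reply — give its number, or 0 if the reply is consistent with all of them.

1

The question "Where did ...?" targets the setting, so in the reply the focus falls on "at the museum".
So "only" ranges over settings; the rest (agent = Bruno, thing = the medallion, recipient = Felix) is presupposed.
Fact (1) keeps agent = Bruno, thing = the medallion, recipient = Felix but has setting = at the clinic; that refutes the reply.
(Fact (8) would refute a reading with focus on the recipient — but that is not what the question asks.)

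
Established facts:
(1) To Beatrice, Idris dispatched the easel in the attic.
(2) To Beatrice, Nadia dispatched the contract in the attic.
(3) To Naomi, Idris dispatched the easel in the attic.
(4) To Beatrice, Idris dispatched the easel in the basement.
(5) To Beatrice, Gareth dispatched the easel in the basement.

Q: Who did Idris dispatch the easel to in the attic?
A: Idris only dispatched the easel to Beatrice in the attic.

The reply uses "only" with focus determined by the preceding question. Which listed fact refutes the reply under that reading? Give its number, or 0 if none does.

Answering "Who did ... to ...?" puts focus on the recipient — here, "Beatrice".
So "only" ranges over recipients; the rest (Idris as agent and the easel as thing and in the attic as setting) is presupposed.
Fact (3) keeps Idris as agent and the easel as thing and in the attic as setting but has recipient = Naomi; that refutes the reply.
(Fact (4) would refute a reading with focus on the setting — but that is not what the question asks.)

3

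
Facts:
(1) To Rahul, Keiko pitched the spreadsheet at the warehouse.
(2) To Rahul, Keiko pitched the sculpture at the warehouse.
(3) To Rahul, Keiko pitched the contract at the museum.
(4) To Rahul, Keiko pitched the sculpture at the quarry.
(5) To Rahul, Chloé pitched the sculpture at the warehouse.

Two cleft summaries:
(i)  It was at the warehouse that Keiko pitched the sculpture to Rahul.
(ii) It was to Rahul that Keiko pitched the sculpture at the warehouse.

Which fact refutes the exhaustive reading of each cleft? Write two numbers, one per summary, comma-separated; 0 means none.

Summary (i) focuses "at the warehouse" (the setting); background same agent, thing, recipient (Keiko / the sculpture / Rahul). Fact (4) matches that background with setting = at the quarry — refutes (i).
Summary (ii) focuses "Rahul" (the recipient); background same agent, thing, setting (Keiko / the sculpture / at the warehouse). No fact matches that background with a different recipient, so 0.

4, 0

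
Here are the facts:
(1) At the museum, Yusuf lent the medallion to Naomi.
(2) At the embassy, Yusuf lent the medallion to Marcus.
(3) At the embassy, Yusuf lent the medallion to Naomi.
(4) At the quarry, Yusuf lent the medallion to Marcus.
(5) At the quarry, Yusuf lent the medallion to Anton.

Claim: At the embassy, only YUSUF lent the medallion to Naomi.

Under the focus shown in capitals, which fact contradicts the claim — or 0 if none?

Focus (in capitals) is "Yusuf" — the agent. "Only" excludes alternative agents while holding fixed the medallion as thing and Naomi as recipient and at the embassy as setting.
Every other fact changes something in the background, not just the agent. Nothing refutes the claim.

0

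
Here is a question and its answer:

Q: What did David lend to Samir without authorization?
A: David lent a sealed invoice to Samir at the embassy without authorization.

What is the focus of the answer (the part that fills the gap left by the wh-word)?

a sealed invoice

The wh-word "what" asks about the direct object.
In the answer, "David", "to Samir" and "without authorization" are given — repeated from the question.
"at the embassy" is also new, but it specifies the location, which is not what the question asks about — so it is not the focus.
The constituent filling the direct object gap is "a sealed invoice"; that is the focus.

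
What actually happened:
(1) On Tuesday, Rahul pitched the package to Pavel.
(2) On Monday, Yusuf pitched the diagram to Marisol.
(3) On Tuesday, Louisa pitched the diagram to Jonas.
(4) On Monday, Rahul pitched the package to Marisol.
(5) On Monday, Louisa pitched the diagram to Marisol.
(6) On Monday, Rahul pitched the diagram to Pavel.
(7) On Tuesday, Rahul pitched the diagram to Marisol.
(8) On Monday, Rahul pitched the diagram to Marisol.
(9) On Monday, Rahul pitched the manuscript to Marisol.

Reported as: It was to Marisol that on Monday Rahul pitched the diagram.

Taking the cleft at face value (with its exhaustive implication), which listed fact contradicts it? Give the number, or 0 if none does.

Focus of the cleft: "Marisol" (the recipient). Presupposed background: Rahul as agent and the diagram as thing and on Monday as setting.
Exhaustivity: Marisol is the only recipient satisfying that background.
Fact (6) shares the background but with recipient = Pavel; exhaustivity is violated.

6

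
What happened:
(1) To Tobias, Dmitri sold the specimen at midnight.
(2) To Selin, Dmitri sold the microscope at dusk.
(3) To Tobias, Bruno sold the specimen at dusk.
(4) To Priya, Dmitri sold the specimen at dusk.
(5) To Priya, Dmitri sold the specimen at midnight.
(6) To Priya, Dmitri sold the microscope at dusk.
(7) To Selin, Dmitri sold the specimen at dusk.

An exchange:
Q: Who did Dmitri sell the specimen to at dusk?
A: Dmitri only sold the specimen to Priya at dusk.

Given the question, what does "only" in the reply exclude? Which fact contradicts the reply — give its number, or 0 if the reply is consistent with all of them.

7

The question "Who did ... to ...?" targets the recipient, so in the reply the focus falls on "Priya".
So "only" ranges over recipients; the rest (Dmitri as agent and the specimen as thing and at dusk as setting) is presupposed.
Fact (7) keeps Dmitri as agent and the specimen as thing and at dusk as setting but has recipient = Selin; that refutes the reply.
(Fact (5) would refute a reading with focus on the setting — but that is not what the question asks.)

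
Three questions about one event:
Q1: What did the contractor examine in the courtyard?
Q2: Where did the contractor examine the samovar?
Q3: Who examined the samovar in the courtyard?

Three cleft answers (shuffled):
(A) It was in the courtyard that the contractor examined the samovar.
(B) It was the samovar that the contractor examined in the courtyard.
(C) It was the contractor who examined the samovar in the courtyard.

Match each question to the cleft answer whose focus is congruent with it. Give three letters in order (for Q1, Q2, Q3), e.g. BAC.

Q1 asks about the direct object; cleft (B) focuses "the samovar", which is the direct object — so Q1 → B.
Q2 asks about the location; cleft (A) focuses "in the courtyard", which is the location — so Q2 → A.
Q3 asks about the subject (agent); cleft (C) focuses "the contractor", which is the subject (agent) — so Q3 → C.
Mapping: Q1→B, Q2→A, Q3→C.

BAC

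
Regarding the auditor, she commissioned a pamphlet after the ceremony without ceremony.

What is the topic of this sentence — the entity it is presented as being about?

the auditor

The construction explicitly marks "the auditor" as what the sentence is about — the topic.
The remainder of the clause is the comment (what is said about the topic).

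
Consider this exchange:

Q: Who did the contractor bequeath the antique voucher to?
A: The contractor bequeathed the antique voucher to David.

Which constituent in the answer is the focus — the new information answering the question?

The wh-word "who" asks about the recipient.
In the answer, "the contractor" and "the antique voucher" are given — repeated from the question.
The constituent filling the recipient gap is "to David"; that is the focus and would carry nuclear stress.

to David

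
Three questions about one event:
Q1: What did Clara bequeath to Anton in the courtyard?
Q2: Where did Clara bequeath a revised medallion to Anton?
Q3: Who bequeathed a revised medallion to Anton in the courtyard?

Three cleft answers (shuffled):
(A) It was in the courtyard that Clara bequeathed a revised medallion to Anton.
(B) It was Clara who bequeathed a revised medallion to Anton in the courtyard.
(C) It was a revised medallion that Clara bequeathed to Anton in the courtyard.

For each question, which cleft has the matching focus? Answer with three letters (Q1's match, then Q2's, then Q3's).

CAB

Q1 asks about the direct object; cleft (C) focuses "a revised medallion", which is the direct object — so Q1 → C.
Q2 asks about the location; cleft (A) focuses "in the courtyard", which is the location — so Q2 → A.
Q3 asks about the subject (agent); cleft (B) focuses "Clara", which is the subject (agent) — so Q3 → B.
Mapping: Q1→C, Q2→A, Q3→B.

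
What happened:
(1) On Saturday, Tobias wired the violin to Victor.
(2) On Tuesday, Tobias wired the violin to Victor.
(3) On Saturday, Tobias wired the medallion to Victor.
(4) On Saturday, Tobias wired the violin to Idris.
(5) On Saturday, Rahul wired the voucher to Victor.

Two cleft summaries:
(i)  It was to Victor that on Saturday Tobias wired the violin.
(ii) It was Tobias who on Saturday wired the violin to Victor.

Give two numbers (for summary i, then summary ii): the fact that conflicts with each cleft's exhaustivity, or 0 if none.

(i): focus "Victor". Looking for same agent, thing, setting (Tobias / the violin / on Saturday) with some other recipient — fact (4) has Idris there. Refuted.
(ii): focus "Tobias". No fact shares same thing, recipient, setting (the violin / Victor / on Saturday) with a different agent. 0.

4, 0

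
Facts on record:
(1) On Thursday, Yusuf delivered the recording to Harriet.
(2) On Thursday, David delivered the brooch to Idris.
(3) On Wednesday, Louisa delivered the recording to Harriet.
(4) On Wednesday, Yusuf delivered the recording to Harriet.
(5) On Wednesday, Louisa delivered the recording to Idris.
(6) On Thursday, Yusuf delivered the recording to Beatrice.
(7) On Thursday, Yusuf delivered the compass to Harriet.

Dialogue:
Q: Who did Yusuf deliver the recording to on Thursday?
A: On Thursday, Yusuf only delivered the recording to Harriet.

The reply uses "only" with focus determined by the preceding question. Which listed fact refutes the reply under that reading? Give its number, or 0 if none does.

6

The question "Who did ... to ...?" targets the recipient, so in the reply the focus falls on "Harriet".
So "only" ranges over recipients; the rest (agent = Yusuf, thing = the recording, setting = on Thursday) is presupposed.
Fact (6) keeps agent = Yusuf, thing = the recording, setting = on Thursday but has recipient = Beatrice; that refutes the reply.
(Fact (4) would refute a reading with focus on the setting — but that is not what the question asks.)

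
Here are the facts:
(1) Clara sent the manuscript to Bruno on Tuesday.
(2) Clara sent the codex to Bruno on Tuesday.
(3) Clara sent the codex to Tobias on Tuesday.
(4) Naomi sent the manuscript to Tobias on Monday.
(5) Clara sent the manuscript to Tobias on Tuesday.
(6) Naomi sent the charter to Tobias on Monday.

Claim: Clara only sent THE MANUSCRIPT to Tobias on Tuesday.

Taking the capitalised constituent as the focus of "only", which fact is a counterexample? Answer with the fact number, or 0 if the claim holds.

The capitals mark "the manuscript" as focus. So "only" rules out other things, with the rest (same agent, recipient, setting (Clara / Tobias / on Tuesday)) as background.
Fact (3) matches on same agent, recipient, setting (Clara / Tobias / on Tuesday), but has thing = the codex instead. That refutes the claim.

3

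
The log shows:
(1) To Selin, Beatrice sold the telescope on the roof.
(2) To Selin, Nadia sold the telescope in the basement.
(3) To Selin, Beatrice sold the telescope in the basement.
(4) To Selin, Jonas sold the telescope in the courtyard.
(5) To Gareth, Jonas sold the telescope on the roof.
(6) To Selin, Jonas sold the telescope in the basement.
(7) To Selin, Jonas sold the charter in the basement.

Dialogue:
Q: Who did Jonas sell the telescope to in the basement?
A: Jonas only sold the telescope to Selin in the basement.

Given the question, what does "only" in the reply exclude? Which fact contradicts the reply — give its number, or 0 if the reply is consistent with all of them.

0

Answering "Who did ... to ...?" puts focus on the recipient — here, "Selin".
So "only" ranges over recipients; the rest (same agent, thing, setting (Jonas / the telescope / in the basement)) is presupposed.
No fact keeps same agent, thing, setting (Jonas / the telescope / in the basement) while changing the recipient; every other fact differs on something backgrounded. The reply stands.
(Fact (4) would refute a reading with focus on the setting — but that is not what the question asks.)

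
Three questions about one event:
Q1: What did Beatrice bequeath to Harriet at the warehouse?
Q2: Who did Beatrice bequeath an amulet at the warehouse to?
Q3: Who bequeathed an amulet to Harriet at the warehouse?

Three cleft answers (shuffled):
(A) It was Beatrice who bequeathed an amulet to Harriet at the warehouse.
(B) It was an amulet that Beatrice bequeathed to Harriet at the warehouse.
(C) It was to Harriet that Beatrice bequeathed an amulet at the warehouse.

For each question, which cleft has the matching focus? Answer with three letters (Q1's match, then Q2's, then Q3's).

BCA

Q1 asks about the direct object; cleft (B) focuses "an amulet", which is the direct object — so Q1 → B.
Q2 asks about the recipient; cleft (C) focuses "to Harriet", which is the recipient — so Q2 → C.
Q3 asks about the subject (agent); cleft (A) focuses "Beatrice", which is the subject (agent) — so Q3 → A.
Mapping: Q1→B, Q2→C, Q3→A.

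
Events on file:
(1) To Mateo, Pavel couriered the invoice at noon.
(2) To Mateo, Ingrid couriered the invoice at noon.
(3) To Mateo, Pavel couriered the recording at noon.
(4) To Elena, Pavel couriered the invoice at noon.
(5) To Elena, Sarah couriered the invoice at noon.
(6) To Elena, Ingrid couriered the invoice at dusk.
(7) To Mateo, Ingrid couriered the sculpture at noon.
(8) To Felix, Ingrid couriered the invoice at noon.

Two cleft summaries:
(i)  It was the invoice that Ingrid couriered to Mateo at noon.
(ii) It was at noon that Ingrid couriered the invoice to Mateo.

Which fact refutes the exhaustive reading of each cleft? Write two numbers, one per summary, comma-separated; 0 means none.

(i): focus "the invoice". Looking for same agent, recipient, setting (Ingrid / Mateo / at noon) with some other thing — fact (7) has the sculpture there. Refuted.
(ii): focus "at noon". No fact shares same agent, thing, recipient (Ingrid / the invoice / Mateo) with a different setting. 0.

7, 0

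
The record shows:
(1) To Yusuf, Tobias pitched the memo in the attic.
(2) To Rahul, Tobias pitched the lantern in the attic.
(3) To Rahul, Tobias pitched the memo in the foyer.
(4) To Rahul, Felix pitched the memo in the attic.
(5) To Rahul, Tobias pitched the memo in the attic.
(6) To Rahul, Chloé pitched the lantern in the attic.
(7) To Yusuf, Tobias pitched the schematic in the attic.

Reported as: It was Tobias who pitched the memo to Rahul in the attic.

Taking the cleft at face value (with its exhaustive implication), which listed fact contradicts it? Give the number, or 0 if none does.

Focus of the cleft: "Tobias" (the agent). Presupposed background: thing = the memo, recipient = Rahul, setting = in the attic.
The exhaustive reading says no other agent fits that background.
But fact (4) also has thing = the memo, recipient = Rahul, setting = in the attic, with agent = Felix — so the exhaustive reading fails.

4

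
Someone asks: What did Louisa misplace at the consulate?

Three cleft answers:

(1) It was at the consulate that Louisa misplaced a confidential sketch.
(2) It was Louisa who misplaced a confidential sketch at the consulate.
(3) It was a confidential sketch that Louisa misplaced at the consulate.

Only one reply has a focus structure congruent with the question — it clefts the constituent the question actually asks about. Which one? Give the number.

The question word "what" targets the direct object.
Option (1) clefts "at the consulate" — the location, not what was asked.
Option (2) clefts "Louisa" — the subject (agent), not what was asked.
Option (3) clefts "a confidential sketch" — that matches what the question asks about.
So the congruent reply is (3).

3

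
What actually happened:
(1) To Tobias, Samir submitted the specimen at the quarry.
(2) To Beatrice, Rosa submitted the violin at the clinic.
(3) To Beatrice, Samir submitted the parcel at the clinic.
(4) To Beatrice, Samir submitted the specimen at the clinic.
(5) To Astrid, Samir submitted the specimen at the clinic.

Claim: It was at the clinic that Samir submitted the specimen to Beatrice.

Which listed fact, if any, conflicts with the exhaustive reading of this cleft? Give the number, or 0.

Focus of the cleft: "at the clinic" (the setting). Presupposed background: same agent, thing, recipient (Samir / the specimen / Beatrice).
Exhaustivity: at the clinic is the only setting satisfying that background.
No listed fact matches the background with a different setting. Exhaustivity holds.

0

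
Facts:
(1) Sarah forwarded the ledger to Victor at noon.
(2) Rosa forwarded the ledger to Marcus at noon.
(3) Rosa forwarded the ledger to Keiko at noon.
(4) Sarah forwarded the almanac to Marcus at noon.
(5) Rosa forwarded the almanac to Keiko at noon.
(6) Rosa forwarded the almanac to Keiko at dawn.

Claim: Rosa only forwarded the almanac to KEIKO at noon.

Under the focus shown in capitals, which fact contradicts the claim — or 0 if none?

0

Focus (in capitals) is "Keiko" — the recipient. "Only" excludes alternative recipients while holding fixed same agent, thing, setting (Rosa / the almanac / at noon).
No fact matches same agent, thing, setting (Rosa / the almanac / at noon) with a different recipient — every other fact differs on at least one backgrounded slot. So no fact refutes it.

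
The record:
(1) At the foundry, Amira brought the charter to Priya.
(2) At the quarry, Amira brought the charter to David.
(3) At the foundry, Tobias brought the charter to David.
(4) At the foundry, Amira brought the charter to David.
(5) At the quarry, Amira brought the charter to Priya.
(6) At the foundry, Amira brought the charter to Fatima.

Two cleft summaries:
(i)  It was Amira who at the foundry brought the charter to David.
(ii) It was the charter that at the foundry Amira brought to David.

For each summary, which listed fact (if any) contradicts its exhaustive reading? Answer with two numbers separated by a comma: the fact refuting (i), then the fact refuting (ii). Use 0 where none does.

3, 0

(i): focus "Amira". Looking for same thing, recipient, setting (the charter / David / at the foundry) with some other agent — fact (3) has Tobias there. Refuted.
(ii): focus "the charter". No fact shares same agent, recipient, setting (Amira / David / at the foundry) with a different thing. 0.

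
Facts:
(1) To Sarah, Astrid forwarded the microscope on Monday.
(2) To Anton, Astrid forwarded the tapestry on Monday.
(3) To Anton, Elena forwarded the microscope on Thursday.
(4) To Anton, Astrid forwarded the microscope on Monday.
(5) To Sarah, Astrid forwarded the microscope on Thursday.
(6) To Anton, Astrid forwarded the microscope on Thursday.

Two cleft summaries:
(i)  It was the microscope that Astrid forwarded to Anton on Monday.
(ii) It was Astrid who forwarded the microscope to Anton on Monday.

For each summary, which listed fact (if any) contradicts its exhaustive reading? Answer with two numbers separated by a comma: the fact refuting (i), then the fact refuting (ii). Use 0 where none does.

Summary (i) focuses "the microscope" (the thing); background agent = Astrid, recipient = Anton, setting = on Monday. Fact (2) matches that background with thing = the tapestry — refutes (i).
Summary (ii) focuses "Astrid" (the agent); background thing = the microscope, recipient = Anton, setting = on Monday. No fact matches that background with a different agent, so 0.

2, 0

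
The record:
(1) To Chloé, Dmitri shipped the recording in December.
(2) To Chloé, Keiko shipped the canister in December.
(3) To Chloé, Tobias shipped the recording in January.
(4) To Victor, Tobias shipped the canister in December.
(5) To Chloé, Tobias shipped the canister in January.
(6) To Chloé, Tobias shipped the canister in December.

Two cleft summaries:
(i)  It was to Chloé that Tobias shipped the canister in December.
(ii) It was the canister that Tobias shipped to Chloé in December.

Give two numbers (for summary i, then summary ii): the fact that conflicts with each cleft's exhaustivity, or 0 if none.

Summary (i) focuses "Chloé" (the recipient); background same agent, thing, setting (Tobias / the canister / in December). Fact (4) matches that background with recipient = Victor — refutes (i).
Summary (ii) focuses "the canister" (the thing); background same agent, recipient, setting (Tobias / Chloé / in December). No fact matches that background with a different thing, so 0.

4, 0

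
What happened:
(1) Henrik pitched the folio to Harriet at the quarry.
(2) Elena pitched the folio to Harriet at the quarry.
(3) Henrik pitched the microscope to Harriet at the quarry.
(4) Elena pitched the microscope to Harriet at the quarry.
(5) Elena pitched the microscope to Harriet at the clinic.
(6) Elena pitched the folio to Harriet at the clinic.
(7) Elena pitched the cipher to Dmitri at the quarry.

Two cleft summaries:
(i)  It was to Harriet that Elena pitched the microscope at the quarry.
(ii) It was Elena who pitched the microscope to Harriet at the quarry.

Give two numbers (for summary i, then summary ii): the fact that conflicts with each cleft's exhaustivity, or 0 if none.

0, 3

Summary (i) focuses "Harriet" (the recipient); background agent = Elena, thing = the microscope, setting = at the quarry. No fact matches that background with a different recipient, so 0.
Summary (ii) focuses "Elena" (the agent); background thing = the microscope, recipient = Harriet, setting = at the quarry. Fact (3) matches that background with agent = Henrik — refutes (ii).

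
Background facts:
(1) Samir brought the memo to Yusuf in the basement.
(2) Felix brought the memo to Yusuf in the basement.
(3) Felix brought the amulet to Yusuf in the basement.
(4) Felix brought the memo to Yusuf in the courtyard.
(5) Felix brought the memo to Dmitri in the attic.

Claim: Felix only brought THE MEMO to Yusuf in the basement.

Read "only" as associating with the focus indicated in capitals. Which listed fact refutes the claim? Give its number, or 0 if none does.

Focus (in capitals) is "the memo" — the thing. "Only" excludes alternative things while holding fixed same agent, recipient, setting (Felix / Yusuf / in the basement).
Fact (3) matches on same agent, recipient, setting (Felix / Yusuf / in the basement), but has thing = the amulet instead. That refutes the claim.

3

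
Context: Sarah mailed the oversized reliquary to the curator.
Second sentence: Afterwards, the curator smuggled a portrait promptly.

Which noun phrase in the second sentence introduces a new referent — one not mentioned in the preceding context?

a portrait

"the curator" in the second sentence is given — already mentioned in the context.
"a portrait" has no antecedent in the context; it is discourse-new (the indefinite article also signals a new referent).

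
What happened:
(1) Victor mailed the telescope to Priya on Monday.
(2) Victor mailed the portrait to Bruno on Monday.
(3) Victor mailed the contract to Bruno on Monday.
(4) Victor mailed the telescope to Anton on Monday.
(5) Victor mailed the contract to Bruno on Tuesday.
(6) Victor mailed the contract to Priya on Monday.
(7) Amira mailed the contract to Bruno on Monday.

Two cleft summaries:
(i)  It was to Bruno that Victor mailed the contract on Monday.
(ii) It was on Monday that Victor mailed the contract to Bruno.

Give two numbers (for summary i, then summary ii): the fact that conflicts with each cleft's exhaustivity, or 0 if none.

6, 5

(i): focus "Bruno". Looking for Victor as agent and the contract as thing and on Monday as setting with some other recipient — fact (6) has Priya there. Refuted.
(ii): focus "on Monday". Looking for Victor as agent and the contract as thing and Bruno as recipient with some other setting — fact (5) has on Tuesday there. Refuted.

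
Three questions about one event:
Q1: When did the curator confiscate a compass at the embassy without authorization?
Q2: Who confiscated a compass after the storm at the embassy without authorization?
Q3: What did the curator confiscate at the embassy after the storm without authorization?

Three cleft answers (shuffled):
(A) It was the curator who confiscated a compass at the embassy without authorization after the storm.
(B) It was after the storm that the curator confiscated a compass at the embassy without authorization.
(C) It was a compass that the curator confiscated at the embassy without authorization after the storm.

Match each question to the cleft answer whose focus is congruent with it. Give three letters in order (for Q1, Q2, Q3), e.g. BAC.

Q1 asks about the time; cleft (B) focuses "after the storm", which is the time — so Q1 → B.
Q2 asks about the subject (agent); cleft (A) focuses "the curator", which is the subject (agent) — so Q2 → A.
Q3 asks about the direct object; cleft (C) focuses "a compass", which is the direct object — so Q3 → C.
Mapping: Q1→B, Q2→A, Q3→C.

BAC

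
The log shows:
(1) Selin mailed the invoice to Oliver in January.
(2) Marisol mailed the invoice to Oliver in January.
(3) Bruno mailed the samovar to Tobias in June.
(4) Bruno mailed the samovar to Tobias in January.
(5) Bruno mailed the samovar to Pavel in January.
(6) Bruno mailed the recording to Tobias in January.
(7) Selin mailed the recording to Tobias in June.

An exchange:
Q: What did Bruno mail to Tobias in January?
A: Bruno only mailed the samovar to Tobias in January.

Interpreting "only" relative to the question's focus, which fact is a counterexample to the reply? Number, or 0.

The question "What did ...?" targets the thing, so in the reply the focus falls on "the samovar".
So "only" ranges over things; the rest (same agent, recipient, setting (Bruno / Tobias / in January)) is presupposed.
Fact (6) keeps same agent, recipient, setting (Bruno / Tobias / in January) but has thing = the recording; that refutes the reply.
(Fact (3) would refute a reading with focus on the setting — but that is not what the question asks.)

6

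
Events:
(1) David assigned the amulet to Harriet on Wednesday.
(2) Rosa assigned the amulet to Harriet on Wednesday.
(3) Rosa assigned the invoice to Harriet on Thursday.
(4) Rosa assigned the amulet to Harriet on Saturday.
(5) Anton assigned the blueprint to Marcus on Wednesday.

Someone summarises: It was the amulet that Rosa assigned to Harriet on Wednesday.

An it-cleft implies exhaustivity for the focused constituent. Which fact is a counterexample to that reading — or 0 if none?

0

Focus of the cleft: "the amulet" (the thing). Presupposed background: agent = Rosa, recipient = Harriet, setting = on Wednesday.
The exhaustive reading says no other thing fits that background.
Every other fact differs from the presupposition on some backgrounded slot, so none challenges the exhaustivity.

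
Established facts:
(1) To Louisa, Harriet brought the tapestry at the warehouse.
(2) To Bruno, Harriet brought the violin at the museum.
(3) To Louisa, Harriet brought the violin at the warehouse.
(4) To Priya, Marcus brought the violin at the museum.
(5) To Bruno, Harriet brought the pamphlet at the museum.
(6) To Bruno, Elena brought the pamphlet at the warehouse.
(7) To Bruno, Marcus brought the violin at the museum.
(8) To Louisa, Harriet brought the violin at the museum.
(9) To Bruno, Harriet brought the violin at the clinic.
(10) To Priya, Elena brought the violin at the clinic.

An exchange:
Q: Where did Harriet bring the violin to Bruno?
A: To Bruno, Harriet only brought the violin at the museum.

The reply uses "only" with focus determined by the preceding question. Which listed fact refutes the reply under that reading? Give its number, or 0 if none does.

The question "Where did ...?" targets the setting, so in the reply the focus falls on "at the museum".
So "only" ranges over settings; the rest (agent = Harriet, thing = the violin, recipient = Bruno) is presupposed.
Fact (9) shares the background with a different setting (at the clinic) — counterexample.
(Fact (8) would refute a reading with focus on the recipient — but that is not what the question asks.)

9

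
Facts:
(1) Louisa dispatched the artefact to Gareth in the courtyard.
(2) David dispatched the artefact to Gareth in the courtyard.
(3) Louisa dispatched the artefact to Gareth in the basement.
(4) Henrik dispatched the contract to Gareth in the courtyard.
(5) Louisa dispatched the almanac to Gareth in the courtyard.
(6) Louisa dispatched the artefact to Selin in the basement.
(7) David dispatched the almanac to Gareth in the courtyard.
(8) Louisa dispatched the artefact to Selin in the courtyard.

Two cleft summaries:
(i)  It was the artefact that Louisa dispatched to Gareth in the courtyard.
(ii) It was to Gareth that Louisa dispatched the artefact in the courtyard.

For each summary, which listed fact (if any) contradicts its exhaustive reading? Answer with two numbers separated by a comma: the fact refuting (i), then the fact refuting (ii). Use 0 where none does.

Summary (i) focuses "the artefact" (the thing); background Louisa as agent and Gareth as recipient and in the courtyard as setting. Fact (5) matches that background with thing = the almanac — refutes (i).
Summary (ii) focuses "Gareth" (the recipient); background Louisa as agent and the artefact as thing and in the courtyard as setting. Fact (8) matches that background with recipient = Selin — refutes (ii).

5, 8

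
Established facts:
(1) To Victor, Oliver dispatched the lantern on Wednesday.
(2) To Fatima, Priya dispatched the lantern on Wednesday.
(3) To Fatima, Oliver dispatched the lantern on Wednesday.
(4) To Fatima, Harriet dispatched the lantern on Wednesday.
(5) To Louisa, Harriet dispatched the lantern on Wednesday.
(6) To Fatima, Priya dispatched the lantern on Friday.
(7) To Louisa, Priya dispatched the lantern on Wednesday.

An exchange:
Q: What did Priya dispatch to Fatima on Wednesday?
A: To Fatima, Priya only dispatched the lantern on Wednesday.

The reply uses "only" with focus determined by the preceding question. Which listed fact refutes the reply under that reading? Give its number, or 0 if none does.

The question "What did ...?" targets the thing, so in the reply the focus falls on "the lantern".
So "only" ranges over things; the rest (Priya as agent and Fatima as recipient and on Wednesday as setting) is presupposed.
No fact keeps Priya as agent and Fatima as recipient and on Wednesday as setting while changing the thing; every other fact differs on something backgrounded. The reply stands.
(Fact (6) would refute a reading with focus on the setting — but that is not what the question asks.)

0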